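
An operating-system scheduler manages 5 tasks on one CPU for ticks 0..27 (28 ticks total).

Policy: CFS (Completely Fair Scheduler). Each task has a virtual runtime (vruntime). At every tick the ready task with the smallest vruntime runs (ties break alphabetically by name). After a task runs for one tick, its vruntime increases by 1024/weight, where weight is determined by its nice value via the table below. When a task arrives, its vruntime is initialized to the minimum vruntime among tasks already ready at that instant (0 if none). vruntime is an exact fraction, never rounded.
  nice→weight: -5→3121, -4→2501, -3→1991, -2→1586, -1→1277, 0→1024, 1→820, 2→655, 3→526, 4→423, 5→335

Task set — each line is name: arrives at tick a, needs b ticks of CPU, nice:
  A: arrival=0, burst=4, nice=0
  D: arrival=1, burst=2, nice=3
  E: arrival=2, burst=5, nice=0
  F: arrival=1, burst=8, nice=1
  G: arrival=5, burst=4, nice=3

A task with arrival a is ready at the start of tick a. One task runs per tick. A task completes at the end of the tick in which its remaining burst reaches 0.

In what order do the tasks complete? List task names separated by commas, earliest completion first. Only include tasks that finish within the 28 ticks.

t=0: vr[A=0] → run A
t=1: vr[A=1 D=1 F=1] → run A
t=2: vr[A=2 D=1 E=1 F=1] → run D
t=3: vr[A=2 D=775/263 E=1 F=1] → run E
t=4: vr[A=2 D=775/263 E=2 F=1] → run F
t=5: vr[A=2 D=775/263 E=2 F=461/205 G=2] → run A
t=6: vr[A=3 D=775/263 E=2 F=461/205 G=2] → run E
t=7: vr[A=3 D=775/263 E=3 F=461/205 G=2] → run G
t=8: vr[A=3 D=775/263 E=3 F=461/205 G=1038/263] → run F
t=9: vr[A=3 D=775/263 E=3 F=717/205 G=1038/263] → run D
t=10: vr[A=3 E=3 F=717/205 G=1038/263] → run A
t=11: vr[E=3 F=717/205 G=1038/263] → run E
t=12: vr[E=4 F=717/205 G=1038/263] → run F
t=13: vr[E=4 F=973/205 G=1038/263] → run G
t=14: vr[E=4 F=973/205 G=1550/263] → run E
t=15: vr[E=5 F=973/205 G=1550/263] → run F
t=16: vr[E=5 F=1229/205 G=1550/263] → run E
t=17: vr[F=1229/205 G=1550/263] → run G
t=18: vr[F=1229/205 G=2062/263] → run F
t=19: vr[F=297/41 G=2062/263] → run F
t=20: vr[F=1741/205 G=2062/263] → run G
t=21: vr[F=1741/205] → run F
t=22: vr[F=1997/205] → run F
t=23: (idle)
t=24: (idle)
t=25: (idle)
t=26: (idle)
t=27: (idle)

completion order = D, A, E, G, F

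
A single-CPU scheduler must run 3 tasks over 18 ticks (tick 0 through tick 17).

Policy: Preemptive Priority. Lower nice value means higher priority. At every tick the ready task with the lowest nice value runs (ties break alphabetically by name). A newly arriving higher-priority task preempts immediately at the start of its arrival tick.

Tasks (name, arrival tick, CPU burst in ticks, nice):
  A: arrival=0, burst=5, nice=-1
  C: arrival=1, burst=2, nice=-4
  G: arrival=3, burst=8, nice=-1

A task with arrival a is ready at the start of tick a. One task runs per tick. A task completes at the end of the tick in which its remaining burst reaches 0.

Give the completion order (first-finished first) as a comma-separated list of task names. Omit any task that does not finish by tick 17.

completion order = C, A, G

t=0: ready={A} → run A
t=1: ready={A,C} → run C
t=2: ready={A,C} → run C
t=3: ready={A,G} → run A
t=4: ready={A,G} → run A
t=5: ready={A,G} → run A
t=6: ready={A,G} → run A
t=7: ready={G} → run G
t=8: ready={G} → run G
t=9: ready={G} → run G
t=10: ready={G} → run G
t=11: ready={G} → run G
t=12: ready={G} → run G
t=13: ready={G} → run G
t=14: ready={G} → run G
t=15: (idle)
t=16: (idle)
t=17: (idle)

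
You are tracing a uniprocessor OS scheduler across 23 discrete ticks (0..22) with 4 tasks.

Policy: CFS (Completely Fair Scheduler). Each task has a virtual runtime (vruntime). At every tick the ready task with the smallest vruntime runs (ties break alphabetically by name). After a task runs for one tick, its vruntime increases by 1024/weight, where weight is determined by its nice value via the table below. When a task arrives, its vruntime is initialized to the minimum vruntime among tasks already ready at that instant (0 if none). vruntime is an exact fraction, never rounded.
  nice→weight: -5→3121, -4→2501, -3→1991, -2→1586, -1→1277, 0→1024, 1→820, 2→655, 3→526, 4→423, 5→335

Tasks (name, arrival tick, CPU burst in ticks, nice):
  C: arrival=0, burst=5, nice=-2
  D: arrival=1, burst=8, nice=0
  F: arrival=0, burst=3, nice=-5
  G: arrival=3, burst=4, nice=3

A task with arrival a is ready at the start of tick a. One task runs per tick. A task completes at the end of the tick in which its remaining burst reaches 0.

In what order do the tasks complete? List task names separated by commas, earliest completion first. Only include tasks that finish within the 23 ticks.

t=0: vr[C=0 F=0] → run C
t=1: vr[C=512/793 D=0 F=0] → run D
t=2: vr[C=512/793 D=1 F=0] → run F
t=3: vr[C=512/793 D=1 F=1024/3121 G=1024/3121] → run F
t=4: vr[C=512/793 D=1 F=2048/3121 G=1024/3121] → run G
t=5: vr[C=512/793 D=1 F=2048/3121 G=1867264/820823] → run C
t=6: vr[C=1024/793 D=1 F=2048/3121 G=1867264/820823] → run F
t=7: vr[C=1024/793 D=1 G=1867264/820823] → run D
t=8: vr[C=1024/793 D=2 G=1867264/820823] → run C
t=9: vr[C=1536/793 D=2 G=1867264/820823] → run C
t=10: vr[C=2048/793 D=2 G=1867264/820823] → run D
t=11: vr[C=2048/793 D=3 G=1867264/820823] → run G
t=12: vr[C=2048/793 D=3 G=3465216/820823] → run C
t=13: vr[D=3 G=3465216/820823] → run D
t=14: vr[D=4 G=3465216/820823] → run D
t=15: vr[D=5 G=3465216/820823] → run G
t=16: vr[D=5 G=5063168/820823] → run D
t=17: vr[D=6 G=5063168/820823] → run D
t=18: vr[D=7 G=5063168/820823] → run G
t=19: vr[D=7] → run D
t=20: (idle)
t=21: (idle)
t=22: (idle)

completion order = F, C, G, D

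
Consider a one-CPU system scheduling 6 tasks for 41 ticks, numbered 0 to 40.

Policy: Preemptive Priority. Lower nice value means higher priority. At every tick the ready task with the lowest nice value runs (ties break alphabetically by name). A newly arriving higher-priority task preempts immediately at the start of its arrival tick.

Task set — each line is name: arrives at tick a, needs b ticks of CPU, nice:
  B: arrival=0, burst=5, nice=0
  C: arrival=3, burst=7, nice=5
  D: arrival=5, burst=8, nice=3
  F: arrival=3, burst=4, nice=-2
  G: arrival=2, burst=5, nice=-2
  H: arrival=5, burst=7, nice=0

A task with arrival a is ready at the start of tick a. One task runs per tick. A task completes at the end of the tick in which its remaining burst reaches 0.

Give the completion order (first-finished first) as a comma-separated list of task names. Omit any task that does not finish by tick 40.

completion order = F, G, B, H, D, C

t=0: ready={B} → run B
t=1: ready={B} → run B
t=2: ready={B,G} → run G
t=3: ready={B,C,F,G} → run F
t=4: ready={B,C,F,G} → run F
t=5: ready={B,C,D,F,G,H} → run F
t=6: ready={B,C,D,F,G,H} → run F
t=7: ready={B,C,D,G,H} → run G
t=8: ready={B,C,D,G,H} → run G
t=9: ready={B,C,D,G,H} → run G
t=10: ready={B,C,D,G,H} → run G
t=11: ready={B,C,D,H} → run B
t=12: ready={B,C,D,H} → run B
t=13: ready={B,C,D,H} → run B
t=14: ready={C,D,H} → run H
t=15: ready={C,D,H} → run H
t=16: ready={C,D,H} → run H
t=17: ready={C,D,H} → run H
t=18: ready={C,D,H} → run H
t=19: ready={C,D,H} → run H
t=20: ready={C,D,H} → run H
t=21: ready={C,D} → run D
t=22: ready={C,D} → run D
t=23: ready={C,D} → run D
t=24: ready={C,D} → run D
t=25: ready={C,D} → run D
t=26: ready={C,D} → run D
t=27: ready={C,D} → run D
t=28: ready={C,D} → run D
t=29: ready={C} → run C
t=30: ready={C} → run C
t=31: ready={C} → run C
t=32: ready={C} → run C
t=33: ready={C} → run C
t=34: ready={C} → run C
t=35: ready={C} → run C
t=36: (idle)
t=37: (idle)
t=38: (idle)
t=39: (idle)
t=40: (idle)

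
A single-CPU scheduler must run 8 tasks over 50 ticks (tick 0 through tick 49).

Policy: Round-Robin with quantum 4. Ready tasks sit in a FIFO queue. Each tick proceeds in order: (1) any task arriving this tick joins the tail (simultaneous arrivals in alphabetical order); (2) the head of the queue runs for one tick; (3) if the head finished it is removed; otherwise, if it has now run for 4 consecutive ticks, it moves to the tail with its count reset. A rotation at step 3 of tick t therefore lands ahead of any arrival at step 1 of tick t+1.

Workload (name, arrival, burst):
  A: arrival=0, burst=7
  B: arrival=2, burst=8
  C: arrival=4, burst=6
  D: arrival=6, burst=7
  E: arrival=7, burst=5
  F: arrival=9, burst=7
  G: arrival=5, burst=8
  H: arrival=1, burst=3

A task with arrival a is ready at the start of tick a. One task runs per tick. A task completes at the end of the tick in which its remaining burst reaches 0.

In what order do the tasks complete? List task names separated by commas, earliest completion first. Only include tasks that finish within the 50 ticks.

completion order = H, A, B, C, G, D, E

t=0: queue=[A] q_used=0 → run A
t=1: queue=[A,H] q_used=1 → run A
t=2: queue=[A,H,B] q_used=2 → run A
t=3: queue=[A,H,B] q_used=3 → run A
t=4: queue=[H,B,A,C] q_used=0 → run H
t=5: queue=[H,B,A,C,G] q_used=1 → run H
t=6: queue=[H,B,A,C,G,D] q_used=2 → run H
t=7: queue=[B,A,C,G,D,E] q_used=0 → run B
t=8: queue=[B,A,C,G,D,E] q_used=1 → run B
t=9: queue=[B,A,C,G,D,E,F] q_used=2 → run B
t=10: queue=[B,A,C,G,D,E,F] q_used=3 → run B
t=11: queue=[A,C,G,D,E,F,B] q_used=0 → run A
t=12: queue=[A,C,G,D,E,F,B] q_used=1 → run A
t=13: queue=[A,C,G,D,E,F,B] q_used=2 → run A
t=14: queue=[C,G,D,E,F,B] q_used=0 → run C
t=15: queue=[C,G,D,E,F,B] q_used=1 → run C
t=16: queue=[C,G,D,E,F,B] q_used=2 → run C
t=17: queue=[C,G,D,E,F,B] q_used=3 → run C
t=18: queue=[G,D,E,F,B,C] q_used=0 → run G
t=19: queue=[G,D,E,F,B,C] q_used=1 → run G
t=20: queue=[G,D,E,F,B,C] q_used=2 → run G
t=21: queue=[G,D,E,F,B,C] q_used=3 → run G
t=22: queue=[D,E,F,B,C,G] q_used=0 → run D
t=23: queue=[D,E,F,B,C,G] q_used=1 → run D
t=24: queue=[D,E,F,B,C,G] q_used=2 → run D
t=25: queue=[D,E,F,B,C,G] q_used=3 → run D
t=26: queue=[E,F,B,C,G,D] q_used=0 → run E
t=27: queue=[E,F,B,C,G,D] q_used=1 → run E
t=28: queue=[E,F,B,C,G,D] q_used=2 → run E
t=29: queue=[E,F,B,C,G,D] q_used=3 → run E
t=30: queue=[F,B,C,G,D,E] q_used=0 → run F
t=31: queue=[F,B,C,G,D,E] q_used=1 → run F
t=32: queue=[F,B,C,G,D,E] q_used=2 → run F
t=33: queue=[F,B,C,G,D,E] q_used=3 → run F
t=34: queue=[B,C,G,D,E,F] q_used=0 → run B
t=35: queue=[B,C,G,D,E,F] q_used=1 → run B
t=36: queue=[B,C,G,D,E,F] q_used=2 → run B
t=37: queue=[B,C,G,D,E,F] q_used=3 → run B
t=38: queue=[C,G,D,E,F] q_used=0 → run C
t=39: queue=[C,G,D,E,F] q_used=1 → run C
t=40: queue=[G,D,E,F] q_used=0 → run G
t=41: queue=[G,D,E,F] q_used=1 → run G
t=42: queue=[G,D,E,F] q_used=2 → run G
t=43: queue=[G,D,E,F] q_used=3 → run G
t=44: queue=[D,E,F] q_used=0 → run D
t=45: queue=[D,E,F] q_used=1 → run D
t=46: queue=[D,E,F] q_used=2 → run D
t=47: queue=[E,F] q_used=0 → run E
t=48: queue=[F] q_used=0 → run F
t=49: queue=[F] q_used=1 → run F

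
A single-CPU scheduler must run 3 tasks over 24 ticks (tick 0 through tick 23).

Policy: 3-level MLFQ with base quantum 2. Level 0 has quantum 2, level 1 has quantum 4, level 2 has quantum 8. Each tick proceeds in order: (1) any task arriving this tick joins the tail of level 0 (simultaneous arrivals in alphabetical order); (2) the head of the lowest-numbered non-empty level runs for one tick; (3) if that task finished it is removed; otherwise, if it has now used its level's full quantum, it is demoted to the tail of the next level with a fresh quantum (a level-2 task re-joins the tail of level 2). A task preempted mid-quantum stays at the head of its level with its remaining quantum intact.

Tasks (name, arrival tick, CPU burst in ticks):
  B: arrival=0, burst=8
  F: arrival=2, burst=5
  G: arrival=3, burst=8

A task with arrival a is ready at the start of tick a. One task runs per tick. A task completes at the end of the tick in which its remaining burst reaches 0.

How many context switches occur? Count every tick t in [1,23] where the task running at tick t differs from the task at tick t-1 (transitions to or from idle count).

context switches = 8

t=0: L0/L1/L2 = B/-/- → run B
t=1: L0/L1/L2 = B/-/- → run B
t=2: L0/L1/L2 = F/B/- → run F
t=3: L0/L1/L2 = FG/B/- → run F
t=4: L0/L1/L2 = G/BF/- → run G
t=5: L0/L1/L2 = G/BF/- → run G
t=6: L0/L1/L2 = -/BFG/- → run B
t=7: L0/L1/L2 = -/BFG/- → run B
t=8: L0/L1/L2 = -/BFG/- → run B
t=9: L0/L1/L2 = -/BFG/- → run B
t=10: L0/L1/L2 = -/FG/B → run F
t=11: L0/L1/L2 = -/FG/B → run F
t=12: L0/L1/L2 = -/FG/B → run F
t=13: L0/L1/L2 = -/G/B → run G
t=14: L0/L1/L2 = -/G/B → run G
t=15: L0/L1/L2 = -/G/B → run G
t=16: L0/L1/L2 = -/G/B → run G
t=17: L0/L1/L2 = -/-/BG → run B
t=18: L0/L1/L2 = -/-/BG → run B
t=19: L0/L1/L2 = -/-/G → run G
t=20: L0/L1/L2 = -/-/G → run G
t=21: (idle)
t=22: (idle)
t=23: (idle)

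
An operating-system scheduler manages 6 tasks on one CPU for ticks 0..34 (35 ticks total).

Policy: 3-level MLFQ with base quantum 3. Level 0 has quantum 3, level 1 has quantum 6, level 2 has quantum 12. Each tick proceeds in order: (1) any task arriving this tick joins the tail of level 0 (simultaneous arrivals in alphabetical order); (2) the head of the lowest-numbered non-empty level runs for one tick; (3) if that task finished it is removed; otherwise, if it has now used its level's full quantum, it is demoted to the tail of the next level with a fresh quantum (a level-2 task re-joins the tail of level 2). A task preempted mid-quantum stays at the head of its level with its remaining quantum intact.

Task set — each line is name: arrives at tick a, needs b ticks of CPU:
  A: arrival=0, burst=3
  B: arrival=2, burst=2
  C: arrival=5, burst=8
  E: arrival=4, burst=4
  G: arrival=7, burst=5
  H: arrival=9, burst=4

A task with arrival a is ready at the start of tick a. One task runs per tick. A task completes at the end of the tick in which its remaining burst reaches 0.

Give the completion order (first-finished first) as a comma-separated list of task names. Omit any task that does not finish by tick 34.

completion order = A, B, E, C, G, H

t=0: L0/L1/L2 = A/-/- → run A
t=1: L0/L1/L2 = A/-/- → run A
t=2: L0/L1/L2 = AB/-/- → run A
t=3: L0/L1/L2 = B/-/- → run B
t=4: L0/L1/L2 = BE/-/- → run B
t=5: L0/L1/L2 = EC/-/- → run E
t=6: L0/L1/L2 = EC/-/- → run E
t=7: L0/L1/L2 = ECG/-/- → run E
t=8: L0/L1/L2 = CG/E/- → run C
t=9: L0/L1/L2 = CGH/E/- → run C
t=10: L0/L1/L2 = CGH/E/- → run C
t=11: L0/L1/L2 = GH/EC/- → run G
t=12: L0/L1/L2 = GH/EC/- → run G
t=13: L0/L1/L2 = GH/EC/- → run G
t=14: L0/L1/L2 = H/ECG/- → run H
t=15: L0/L1/L2 = H/ECG/- → run H
t=16: L0/L1/L2 = H/ECG/- → run H
t=17: L0/L1/L2 = -/ECGH/- → run E
t=18: L0/L1/L2 = -/CGH/- → run C
t=19: L0/L1/L2 = -/CGH/- → run C
t=20: L0/L1/L2 = -/CGH/- → run C
t=21: L0/L1/L2 = -/CGH/- → run C
t=22: L0/L1/L2 = -/CGH/- → run C
t=23: L0/L1/L2 = -/GH/- → run G
t=24: L0/L1/L2 = -/GH/- → run G
t=25: L0/L1/L2 = -/H/- → run H
t=26: (idle)
t=27: (idle)
t=28: (idle)
t=29: (idle)
t=30: (idle)
t=31: (idle)
t=32: (idle)
t=33: (idle)
t=34: (idle)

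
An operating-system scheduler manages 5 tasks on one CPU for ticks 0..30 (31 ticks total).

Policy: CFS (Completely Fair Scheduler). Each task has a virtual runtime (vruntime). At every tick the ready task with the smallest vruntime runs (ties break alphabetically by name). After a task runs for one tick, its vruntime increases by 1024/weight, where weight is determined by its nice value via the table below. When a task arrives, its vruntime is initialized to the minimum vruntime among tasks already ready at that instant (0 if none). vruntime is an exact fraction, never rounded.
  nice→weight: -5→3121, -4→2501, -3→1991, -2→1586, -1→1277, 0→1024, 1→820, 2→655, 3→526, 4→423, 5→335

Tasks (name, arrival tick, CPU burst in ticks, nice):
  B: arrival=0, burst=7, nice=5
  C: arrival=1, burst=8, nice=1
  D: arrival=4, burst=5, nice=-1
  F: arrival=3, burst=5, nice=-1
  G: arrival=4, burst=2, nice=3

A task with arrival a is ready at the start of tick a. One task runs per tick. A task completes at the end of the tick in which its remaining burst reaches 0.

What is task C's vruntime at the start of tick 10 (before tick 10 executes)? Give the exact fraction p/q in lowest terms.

vruntime(C, start of tick 10) = 18688/2747

t=0: vr[B=0] → run B
t=1: vr[B=1024/335 C=1024/335] → run B
t=2: vr[B=2048/335 C=1024/335] → run C
t=3: vr[B=2048/335 C=59136/13735 F=59136/13735] → run C
t=4: vr[B=2048/335 C=76288/13735 D=59136/13735 F=59136/13735 G=59136/13735] → run D
t=5: vr[B=2048/335 C=76288/13735 D=89581312/17539595 F=59136/13735 G=59136/13735] → run F
t=6: vr[B=2048/335 C=76288/13735 D=89581312/17539595 F=89581312/17539595 G=59136/13735] → run G
t=7: vr[B=2048/335 C=76288/13735 D=89581312/17539595 F=89581312/17539595 G=22585088/3612305] → run D
t=8: vr[B=2048/335 C=76288/13735 D=103645952/17539595 F=89581312/17539595 G=22585088/3612305] → run F
t=9: vr[B=2048/335 C=76288/13735 D=103645952/17539595 F=103645952/17539595 G=22585088/3612305] → run C
t=10: vr[B=2048/335 C=18688/2747 D=103645952/17539595 F=103645952/17539595 G=22585088/3612305] → run D
t=11: vr[B=2048/335 C=18688/2747 D=117710592/17539595 F=103645952/17539595 G=22585088/3612305] → run F
t=12: vr[B=2048/335 C=18688/2747 D=117710592/17539595 F=117710592/17539595 G=22585088/3612305] → run B
t=13: vr[B=3072/335 C=18688/2747 D=117710592/17539595 F=117710592/17539595 G=22585088/3612305] → run G
t=14: vr[B=3072/335 C=18688/2747 D=117710592/17539595 F=117710592/17539595] → run D
t=15: vr[B=3072/335 C=18688/2747 D=131775232/17539595 F=117710592/17539595] → run F
t=16: vr[B=3072/335 C=18688/2747 D=131775232/17539595 F=131775232/17539595] → run C
t=17: vr[B=3072/335 C=110592/13735 D=131775232/17539595 F=131775232/17539595] → run D
t=18: vr[B=3072/335 C=110592/13735 F=131775232/17539595] → run F
t=19: vr[B=3072/335 C=110592/13735] → run C
t=20: vr[B=3072/335 C=127744/13735] → run B
t=21: vr[B=4096/335 C=127744/13735] → run C
t=22: vr[B=4096/335 C=144896/13735] → run C
t=23: vr[B=4096/335 C=162048/13735] → run C
t=24: vr[B=4096/335] → run B
t=25: vr[B=1024/67] → run B
t=26: vr[B=6144/335] → run B
t=27: (idle)
t=28: (idle)
t=29: (idle)
t=30: (idle)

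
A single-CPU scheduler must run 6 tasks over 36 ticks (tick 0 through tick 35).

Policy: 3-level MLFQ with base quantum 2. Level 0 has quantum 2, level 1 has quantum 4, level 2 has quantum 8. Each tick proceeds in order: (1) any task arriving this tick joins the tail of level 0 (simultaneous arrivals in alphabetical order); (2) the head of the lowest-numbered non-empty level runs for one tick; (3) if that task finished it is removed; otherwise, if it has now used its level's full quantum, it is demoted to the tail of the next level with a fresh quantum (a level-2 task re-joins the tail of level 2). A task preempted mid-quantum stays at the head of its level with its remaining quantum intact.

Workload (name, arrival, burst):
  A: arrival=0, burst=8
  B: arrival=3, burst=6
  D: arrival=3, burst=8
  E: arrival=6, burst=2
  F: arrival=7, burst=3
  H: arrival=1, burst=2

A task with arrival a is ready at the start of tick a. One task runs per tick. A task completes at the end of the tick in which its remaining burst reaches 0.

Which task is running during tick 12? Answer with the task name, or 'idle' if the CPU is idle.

running at tick 12 = A

t=0: L0/L1/L2 = A/-/- → run A
t=1: L0/L1/L2 = AH/-/- → run A
t=2: L0/L1/L2 = H/A/- → run H
t=3: L0/L1/L2 = HBD/A/- → run H
t=4: L0/L1/L2 = BD/A/- → run B
t=5: L0/L1/L2 = BD/A/- → run B
t=6: L0/L1/L2 = DE/AB/- → run D
t=7: L0/L1/L2 = DEF/AB/- → run D
t=8: L0/L1/L2 = EF/ABD/- → run E
t=9: L0/L1/L2 = EF/ABD/- → run E
t=10: L0/L1/L2 = F/ABD/- → run F
t=11: L0/L1/L2 = F/ABD/- → run F
t=12: L0/L1/L2 = -/ABDF/- → run A
t=13: L0/L1/L2 = -/ABDF/- → run A
t=14: L0/L1/L2 = -/ABDF/- → run A
t=15: L0/L1/L2 = -/ABDF/- → run A
t=16: L0/L1/L2 = -/BDF/A → run B
t=17: L0/L1/L2 = -/BDF/A → run B
t=18: L0/L1/L2 = -/BDF/A → run B
t=19: L0/L1/L2 = -/BDF/A → run B
t=20: L0/L1/L2 = -/DF/A → run D
t=21: L0/L1/L2 = -/DF/A → run D
t=22: L0/L1/L2 = -/DF/A → run D
t=23: L0/L1/L2 = -/DF/A → run D
t=24: L0/L1/L2 = -/F/AD → run F
t=25: L0/L1/L2 = -/-/AD → run A
t=26: L0/L1/L2 = -/-/AD → run A
t=27: L0/L1/L2 = -/-/D → run D
t=28: L0/L1/L2 = -/-/D → run D
t=29: (idle)
t=30: (idle)
t=31: (idle)
t=32: (idle)
t=33: (idle)
t=34: (idle)
t=35: (idle)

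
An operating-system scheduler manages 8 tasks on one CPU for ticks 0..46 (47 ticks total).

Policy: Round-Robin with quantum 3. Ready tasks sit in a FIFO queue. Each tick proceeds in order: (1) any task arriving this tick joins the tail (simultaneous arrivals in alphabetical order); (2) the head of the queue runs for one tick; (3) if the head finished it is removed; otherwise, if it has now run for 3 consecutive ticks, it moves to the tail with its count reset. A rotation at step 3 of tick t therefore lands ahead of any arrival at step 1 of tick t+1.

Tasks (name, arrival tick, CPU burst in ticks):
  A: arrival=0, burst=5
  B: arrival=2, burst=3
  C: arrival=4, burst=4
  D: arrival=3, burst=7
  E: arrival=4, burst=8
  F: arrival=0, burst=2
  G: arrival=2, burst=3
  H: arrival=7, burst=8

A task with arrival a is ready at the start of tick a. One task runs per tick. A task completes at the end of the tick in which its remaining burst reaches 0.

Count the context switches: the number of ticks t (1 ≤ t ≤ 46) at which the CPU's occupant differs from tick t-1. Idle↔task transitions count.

t=0: queue=[A,F] q_used=0 → run A
t=1: queue=[A,F] q_used=1 → run A
t=2: queue=[A,F,B,G] q_used=2 → run A
t=3: queue=[F,B,G,A,D] q_used=0 → run F
t=4: queue=[F,B,G,A,D,C,E] q_used=1 → run F
t=5: queue=[B,G,A,D,C,E] q_used=0 → run B
t=6: queue=[B,G,A,D,C,E] q_used=1 → run B
t=7: queue=[B,G,A,D,C,E,H] q_used=2 → run B
t=8: queue=[G,A,D,C,E,H] q_used=0 → run G
t=9: queue=[G,A,D,C,E,H] q_used=1 → run G
t=10: queue=[G,A,D,C,E,H] q_used=2 → run G
t=11: queue=[A,D,C,E,H] q_used=0 → run A
t=12: queue=[A,D,C,E,H] q_used=1 → run A
t=13: queue=[D,C,E,H] q_used=0 → run D
t=14: queue=[D,C,E,H] q_used=1 → run D
t=15: queue=[D,C,E,H] q_used=2 → run D
t=16: queue=[C,E,H,D] q_used=0 → run C
t=17: queue=[C,E,H,D] q_used=1 → run C
t=18: queue=[C,E,H,D] q_used=2 → run C
t=19: queue=[E,H,D,C] q_used=0 → run E
t=20: queue=[E,H,D,C] q_used=1 → run E
t=21: queue=[E,H,D,C] q_used=2 → run E
t=22: queue=[H,D,C,E] q_used=0 → run H
t=23: queue=[H,D,C,E] q_used=1 → run H
t=24: queue=[H,D,C,E] q_used=2 → run H
t=25: queue=[D,C,E,H] q_used=0 → run D
t=26: queue=[D,C,E,H] q_used=1 → run D
t=27: queue=[D,C,E,H] q_used=2 → run D
t=28: queue=[C,E,H,D] q_used=0 → run C
t=29: queue=[E,H,D] q_used=0 → run E
t=30: queue=[E,H,D] q_used=1 → run E
t=31: queue=[E,H,D] q_used=2 → run E
t=32: queue=[H,D,E] q_used=0 → run H
t=33: queue=[H,D,E] q_used=1 → run H
t=34: queue=[H,D,E] q_used=2 → run H
t=35: queue=[D,E,H] q_used=0 → run D
t=36: queue=[E,H] q_used=0 → run E
t=37: queue=[E,H] q_used=1 → run E
t=38: queue=[H] q_used=0 → run H
t=39: queue=[H] q_used=1 → run H
t=40: (idle)
t=41: (idle)
t=42: (idle)
t=43: (idle)
t=44: (idle)
t=45: (idle)
t=46: (idle)

context switches = 16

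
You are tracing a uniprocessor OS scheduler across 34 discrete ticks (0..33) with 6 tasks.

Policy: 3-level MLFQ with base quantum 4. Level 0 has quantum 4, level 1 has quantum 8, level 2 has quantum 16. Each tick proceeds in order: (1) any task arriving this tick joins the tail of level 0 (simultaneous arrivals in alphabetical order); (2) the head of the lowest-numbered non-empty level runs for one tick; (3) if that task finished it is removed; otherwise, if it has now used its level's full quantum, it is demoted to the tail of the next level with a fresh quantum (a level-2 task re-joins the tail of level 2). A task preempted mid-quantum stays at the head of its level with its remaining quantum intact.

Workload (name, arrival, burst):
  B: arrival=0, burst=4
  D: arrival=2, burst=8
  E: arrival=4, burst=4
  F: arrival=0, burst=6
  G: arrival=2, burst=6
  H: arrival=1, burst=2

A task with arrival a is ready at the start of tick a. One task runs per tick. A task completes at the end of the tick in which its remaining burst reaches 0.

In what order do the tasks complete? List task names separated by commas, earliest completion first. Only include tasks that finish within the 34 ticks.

t=0: L0/L1/L2 = BF/-/- → run B
t=1: L0/L1/L2 = BFH/-/- → run B
t=2: L0/L1/L2 = BFHDG/-/- → run B
t=3: L0/L1/L2 = BFHDG/-/- → run B
t=4: L0/L1/L2 = FHDGE/-/- → run F
t=5: L0/L1/L2 = FHDGE/-/- → run F
t=6: L0/L1/L2 = FHDGE/-/- → run F
t=7: L0/L1/L2 = FHDGE/-/- → run F
t=8: L0/L1/L2 = HDGE/F/- → run H
t=9: L0/L1/L2 = HDGE/F/- → run H
t=10: L0/L1/L2 = DGE/F/- → run D
t=11: L0/L1/L2 = DGE/F/- → run D
t=12: L0/L1/L2 = DGE/F/- → run D
t=13: L0/L1/L2 = DGE/F/- → run D
t=14: L0/L1/L2 = GE/FD/- → run G
t=15: L0/L1/L2 = GE/FD/- → run G
t=16: L0/L1/L2 = GE/FD/- → run G
t=17: L0/L1/L2 = GE/FD/- → run G
t=18: L0/L1/L2 = E/FDG/- → run E
t=19: L0/L1/L2 = E/FDG/- → run E
t=20: L0/L1/L2 = E/FDG/- → run E
t=21: L0/L1/L2 = E/FDG/- → run E
t=22: L0/L1/L2 = -/FDG/- → run F
t=23: L0/L1/L2 = -/FDG/- → run F
t=24: L0/L1/L2 = -/DG/- → run D
t=25: L0/L1/L2 = -/DG/- → run D
t=26: L0/L1/L2 = -/DG/- → run D
t=27: L0/L1/L2 = -/DG/- → run D
t=28: L0/L1/L2 = -/G/- → run G
t=29: L0/L1/L2 = -/G/- → run G
t=30: (idle)
t=31: (idle)
t=32: (idle)
t=33: (idle)

completion order = B, H, E, F, D, G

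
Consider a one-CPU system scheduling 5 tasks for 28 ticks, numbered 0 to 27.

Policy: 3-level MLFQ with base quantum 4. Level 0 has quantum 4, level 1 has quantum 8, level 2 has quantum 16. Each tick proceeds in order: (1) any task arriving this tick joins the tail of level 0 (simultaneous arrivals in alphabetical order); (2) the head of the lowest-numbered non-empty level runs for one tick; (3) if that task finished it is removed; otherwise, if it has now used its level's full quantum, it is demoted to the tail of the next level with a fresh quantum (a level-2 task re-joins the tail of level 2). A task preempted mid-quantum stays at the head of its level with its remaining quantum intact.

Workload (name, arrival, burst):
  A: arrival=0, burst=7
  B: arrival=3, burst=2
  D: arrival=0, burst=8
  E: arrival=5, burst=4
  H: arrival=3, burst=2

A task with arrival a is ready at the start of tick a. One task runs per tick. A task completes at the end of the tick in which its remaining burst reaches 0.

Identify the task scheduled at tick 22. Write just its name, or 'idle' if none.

running at tick 22 = D

t=0: L0/L1/L2 = AD/-/- → run A
t=1: L0/L1/L2 = AD/-/- → run A
t=2: L0/L1/L2 = AD/-/- → run A
t=3: L0/L1/L2 = ADBH/-/- → run A
t=4: L0/L1/L2 = DBH/A/- → run D
t=5: L0/L1/L2 = DBHE/A/- → run D
t=6: L0/L1/L2 = DBHE/A/- → run D
t=7: L0/L1/L2 = DBHE/A/- → run D
t=8: L0/L1/L2 = BHE/AD/- → run B
t=9: L0/L1/L2 = BHE/AD/- → run B
t=10: L0/L1/L2 = HE/AD/- → run H
t=11: L0/L1/L2 = HE/AD/- → run H
t=12: L0/L1/L2 = E/AD/- → run E
t=13: L0/L1/L2 = E/AD/- → run E
t=14: L0/L1/L2 = E/AD/- → run E
t=15: L0/L1/L2 = E/AD/- → run E
t=16: L0/L1/L2 = -/AD/- → run A
t=17: L0/L1/L2 = -/AD/- → run A
t=18: L0/L1/L2 = -/AD/- → run A
t=19: L0/L1/L2 = -/D/- → run D
t=20: L0/L1/L2 = -/D/- → run D
t=21: L0/L1/L2 = -/D/- → run D
t=22: L0/L1/L2 = -/D/- → run D
t=23: (idle)
t=24: (idle)
t=25: (idle)
t=26: (idle)
t=27: (idle)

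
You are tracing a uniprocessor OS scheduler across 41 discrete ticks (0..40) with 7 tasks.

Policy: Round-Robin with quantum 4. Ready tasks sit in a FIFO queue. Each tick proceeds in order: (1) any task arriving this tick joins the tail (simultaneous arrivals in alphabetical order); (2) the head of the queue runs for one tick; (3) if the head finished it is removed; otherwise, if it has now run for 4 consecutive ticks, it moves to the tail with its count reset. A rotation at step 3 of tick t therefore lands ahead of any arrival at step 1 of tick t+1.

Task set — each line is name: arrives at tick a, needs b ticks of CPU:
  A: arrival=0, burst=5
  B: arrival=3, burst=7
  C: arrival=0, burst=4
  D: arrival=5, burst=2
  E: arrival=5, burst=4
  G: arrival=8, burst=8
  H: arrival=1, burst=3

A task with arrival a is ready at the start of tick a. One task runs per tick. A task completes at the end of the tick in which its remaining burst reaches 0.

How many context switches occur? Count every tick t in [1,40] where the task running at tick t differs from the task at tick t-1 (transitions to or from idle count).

t=0: queue=[A,C] q_used=0 → run A
t=1: queue=[A,C,H] q_used=1 → run A
t=2: queue=[A,C,H] q_used=2 → run A
t=3: queue=[A,C,H,B] q_used=3 → run A
t=4: queue=[C,H,B,A] q_used=0 → run C
t=5: queue=[C,H,B,A,D,E] q_used=1 → run C
t=6: queue=[C,H,B,A,D,E] q_used=2 → run C
t=7: queue=[C,H,B,A,D,E] q_used=3 → run C
t=8: queue=[H,B,A,D,E,G] q_used=0 → run H
t=9: queue=[H,B,A,D,E,G] q_used=1 → run H
t=10: queue=[H,B,A,D,E,G] q_used=2 → run H
t=11: queue=[B,A,D,E,G] q_used=0 → run B
t=12: queue=[B,A,D,E,G] q_used=1 → run B
t=13: queue=[B,A,D,E,G] q_used=2 → run B
t=14: queue=[B,A,D,E,G] q_used=3 → run B
t=15: queue=[A,D,E,G,B] q_used=0 → run A
t=16: queue=[D,E,G,B] q_used=0 → run D
t=17: queue=[D,E,G,B] q_used=1 → run D
t=18: queue=[E,G,B] q_used=0 → run E
t=19: queue=[E,G,B] q_used=1 → run E
t=20: queue=[E,G,B] q_used=2 → run E
t=21: queue=[E,G,B] q_used=3 → run E
t=22: queue=[G,B] q_used=0 → run G
t=23: queue=[G,B] q_used=1 → run G
t=24: queue=[G,B] q_used=2 → run G
t=25: queue=[G,B] q_used=3 → run G
t=26: queue=[B,G] q_used=0 → run B
t=27: queue=[B,G] q_used=1 → run B
t=28: queue=[B,G] q_used=2 → run B
t=29: queue=[G] q_used=0 → run G
t=30: queue=[G] q_used=1 → run G
t=31: queue=[G] q_used=2 → run G
t=32: queue=[G] q_used=3 → run G
t=33: (idle)
t=34: (idle)
t=35: (idle)
t=36: (idle)
t=37: (idle)
t=38: (idle)
t=39: (idle)
t=40: (idle)

context switches = 10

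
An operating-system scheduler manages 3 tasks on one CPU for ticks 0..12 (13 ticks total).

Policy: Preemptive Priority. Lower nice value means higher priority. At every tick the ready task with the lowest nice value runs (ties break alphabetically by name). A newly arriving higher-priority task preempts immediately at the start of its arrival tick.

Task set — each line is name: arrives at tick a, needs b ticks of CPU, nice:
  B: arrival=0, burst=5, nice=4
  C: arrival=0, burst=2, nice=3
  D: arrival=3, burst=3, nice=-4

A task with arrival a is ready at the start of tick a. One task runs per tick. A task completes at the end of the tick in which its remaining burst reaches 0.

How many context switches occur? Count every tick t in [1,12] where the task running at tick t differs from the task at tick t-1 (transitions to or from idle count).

t=0: ready={B,C} → run C
t=1: ready={B,C} → run C
t=2: ready={B} → run B
t=3: ready={B,D} → run D
t=4: ready={B,D} → run D
t=5: ready={B,D} → run D
t=6: ready={B} → run B
t=7: ready={B} → run B
t=8: ready={B} → run B
t=9: ready={B} → run B
t=10: (idle)
t=11: (idle)
t=12: (idle)

context switches = 4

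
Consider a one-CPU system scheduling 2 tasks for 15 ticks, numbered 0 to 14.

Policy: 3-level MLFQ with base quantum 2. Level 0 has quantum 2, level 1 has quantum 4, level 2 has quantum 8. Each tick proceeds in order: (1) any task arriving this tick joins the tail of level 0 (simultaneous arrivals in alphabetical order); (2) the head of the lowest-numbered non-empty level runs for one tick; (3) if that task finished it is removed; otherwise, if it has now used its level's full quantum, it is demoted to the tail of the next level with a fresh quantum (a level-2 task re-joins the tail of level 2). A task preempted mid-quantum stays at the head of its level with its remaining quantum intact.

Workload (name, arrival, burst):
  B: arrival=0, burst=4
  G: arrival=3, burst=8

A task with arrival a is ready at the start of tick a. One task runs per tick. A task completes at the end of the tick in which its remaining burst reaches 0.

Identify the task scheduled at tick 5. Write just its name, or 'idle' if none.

running at tick 5 = B

t=0: L0/L1/L2 = B/-/- → run B
t=1: L0/L1/L2 = B/-/- → run B
t=2: L0/L1/L2 = -/B/- → run B
t=3: L0/L1/L2 = G/B/- → run G
t=4: L0/L1/L2 = G/B/- → run G
t=5: L0/L1/L2 = -/BG/- → run B
t=6: L0/L1/L2 = -/G/- → run G
t=7: L0/L1/L2 = -/G/- → run G
t=8: L0/L1/L2 = -/G/- → run G
t=9: L0/L1/L2 = -/G/- → run G
t=10: L0/L1/L2 = -/-/G → run G
t=11: L0/L1/L2 = -/-/G → run G
t=12: (idle)
t=13: (idle)
t=14: (idle)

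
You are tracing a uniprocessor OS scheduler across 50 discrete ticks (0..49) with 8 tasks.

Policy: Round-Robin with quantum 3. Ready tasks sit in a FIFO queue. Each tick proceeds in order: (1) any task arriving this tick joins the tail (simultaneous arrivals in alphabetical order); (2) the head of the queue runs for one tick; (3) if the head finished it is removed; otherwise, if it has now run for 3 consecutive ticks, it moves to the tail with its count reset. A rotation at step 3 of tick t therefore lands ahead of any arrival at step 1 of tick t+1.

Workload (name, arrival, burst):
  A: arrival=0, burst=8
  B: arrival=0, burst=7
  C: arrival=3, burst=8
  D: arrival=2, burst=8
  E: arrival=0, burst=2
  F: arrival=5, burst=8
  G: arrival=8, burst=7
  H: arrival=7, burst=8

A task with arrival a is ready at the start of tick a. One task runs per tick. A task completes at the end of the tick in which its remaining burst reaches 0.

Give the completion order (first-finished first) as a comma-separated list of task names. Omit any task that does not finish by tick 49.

t=0: queue=[A,B,E] q_used=0 → run A
t=1: queue=[A,B,E] q_used=1 → run A
t=2: queue=[A,B,E,D] q_used=2 → run A
t=3: queue=[B,E,D,A,C] q_used=0 → run B
t=4: queue=[B,E,D,A,C] q_used=1 → run B
t=5: queue=[B,E,D,A,C,F] q_used=2 → run B
t=6: queue=[E,D,A,C,F,B] q_used=0 → run E
t=7: queue=[E,D,A,C,F,B,H] q_used=1 → run E
t=8: queue=[D,A,C,F,B,H,G] q_used=0 → run D
t=9: queue=[D,A,C,F,B,H,G] q_used=1 → run D
t=10: queue=[D,A,C,F,B,H,G] q_used=2 → run D
t=11: queue=[A,C,F,B,H,G,D] q_used=0 → run A
t=12: queue=[A,C,F,B,H,G,D] q_used=1 → run A
t=13: queue=[A,C,F,B,H,G,D] q_used=2 → run A
t=14: queue=[C,F,B,H,G,D,A] q_used=0 → run C
t=15: queue=[C,F,B,H,G,D,A] q_used=1 → run C
t=16: queue=[C,F,B,H,G,D,A] q_used=2 → run C
t=17: queue=[F,B,H,G,D,A,C] q_used=0 → run F
t=18: queue=[F,B,H,G,D,A,C] q_used=1 → run F
t=19: queue=[F,B,H,G,D,A,C] q_used=2 → run F
t=20: queue=[B,H,G,D,A,C,F] q_used=0 → run B
t=21: queue=[B,H,G,D,A,C,F] q_used=1 → run B
t=22: queue=[B,H,G,D,A,C,F] q_used=2 → run B
t=23: queue=[H,G,D,A,C,F,B] q_used=0 → run H
t=24: queue=[H,G,D,A,C,F,B] q_used=1 → run H
t=25: queue=[H,G,D,A,C,F,B] q_used=2 → run H
t=26: queue=[G,D,A,C,F,B,H] q_used=0 → run G
t=27: queue=[G,D,A,C,F,B,H] q_used=1 → run G
t=28: queue=[G,D,A,C,F,B,H] q_used=2 → run G
t=29: queue=[D,A,C,F,B,H,G] q_used=0 → run D
t=30: queue=[D,A,C,F,B,H,G] q_used=1 → run D
t=31: queue=[D,A,C,F,B,H,G] q_used=2 → run D
t=32: queue=[A,C,F,B,H,G,D] q_used=0 → run A
t=33: queue=[A,C,F,B,H,G,D] q_used=1 → run A
t=34: queue=[C,F,B,H,G,D] q_used=0 → run C
t=35: queue=[C,F,B,H,G,D] q_used=1 → run C
t=36: queue=[C,F,B,H,G,D] q_used=2 → run C
t=37: queue=[F,B,H,G,D,C] q_used=0 → run F
t=38: queue=[F,B,H,G,D,C] q_used=1 → run F
t=39: queue=[F,B,H,G,D,C] q_used=2 → run F
t=40: queue=[B,H,G,D,C,F] q_used=0 → run B
t=41: queue=[H,G,D,C,F] q_used=0 → run H
t=42: queue=[H,G,D,C,F] q_used=1 → run H
t=43: queue=[H,G,D,C,F] q_used=2 → run H
t=44: queue=[G,D,C,F,H] q_used=0 → run G
t=45: queue=[G,D,C,F,H] q_used=1 → run G
t=46: queue=[G,D,C,F,H] q_used=2 → run G
t=47: queue=[D,C,F,H,G] q_used=0 → run D
t=48: queue=[D,C,F,H,G] q_used=1 → run D
t=49: queue=[C,F,H,G] q_used=0 → run C

completion order = E, A, B, D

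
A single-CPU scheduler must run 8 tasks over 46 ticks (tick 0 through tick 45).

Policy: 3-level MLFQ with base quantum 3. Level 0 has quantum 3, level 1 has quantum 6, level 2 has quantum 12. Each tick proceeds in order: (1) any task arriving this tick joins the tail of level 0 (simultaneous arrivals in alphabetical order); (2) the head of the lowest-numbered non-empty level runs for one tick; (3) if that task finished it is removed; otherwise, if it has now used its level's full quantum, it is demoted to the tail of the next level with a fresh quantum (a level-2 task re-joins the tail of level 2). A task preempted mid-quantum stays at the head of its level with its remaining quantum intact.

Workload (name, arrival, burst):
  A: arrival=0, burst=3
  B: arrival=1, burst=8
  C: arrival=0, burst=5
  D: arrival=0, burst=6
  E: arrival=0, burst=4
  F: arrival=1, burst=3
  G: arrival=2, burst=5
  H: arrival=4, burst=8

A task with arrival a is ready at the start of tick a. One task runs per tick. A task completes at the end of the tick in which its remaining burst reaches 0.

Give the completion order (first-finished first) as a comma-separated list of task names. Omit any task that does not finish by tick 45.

t=0: L0/L1/L2 = ACDE/-/- → run A
t=1: L0/L1/L2 = ACDEBF/-/- → run A
t=2: L0/L1/L2 = ACDEBFG/-/- → run A
t=3: L0/L1/L2 = CDEBFG/-/- → run C
t=4: L0/L1/L2 = CDEBFGH/-/- → run C
t=5: L0/L1/L2 = CDEBFGH/-/- → run C
t=6: L0/L1/L2 = DEBFGH/C/- → run D
t=7: L0/L1/L2 = DEBFGH/C/- → run D
t=8: L0/L1/L2 = DEBFGH/C/- → run D
t=9: L0/L1/L2 = EBFGH/CD/- → run E
t=10: L0/L1/L2 = EBFGH/CD/- → run E
t=11: L0/L1/L2 = EBFGH/CD/- → run E
t=12: L0/L1/L2 = BFGH/CDE/- → run B
t=13: L0/L1/L2 = BFGH/CDE/- → run B
t=14: L0/L1/L2 = BFGH/CDE/- → run B
t=15: L0/L1/L2 = FGH/CDEB/- → run F
t=16: L0/L1/L2 = FGH/CDEB/- → run F
t=17: L0/L1/L2 = FGH/CDEB/- → run F
t=18: L0/L1/L2 = GH/CDEB/- → run G
t=19: L0/L1/L2 = GH/CDEB/- → run G
t=20: L0/L1/L2 = GH/CDEB/- → run G
t=21: L0/L1/L2 = H/CDEBG/- → run H
t=22: L0/L1/L2 = H/CDEBG/- → run H
t=23: L0/L1/L2 = H/CDEBG/- → run H
t=24: L0/L1/L2 = -/CDEBGH/- → run C
t=25: L0/L1/L2 = -/CDEBGH/- → run C
t=26: L0/L1/L2 = -/DEBGH/- → run D
t=27: L0/L1/L2 = -/DEBGH/- → run D
t=28: L0/L1/L2 = -/DEBGH/- → run D
t=29: L0/L1/L2 = -/EBGH/- → run E
t=30: L0/L1/L2 = -/BGH/- → run B
t=31: L0/L1/L2 = -/BGH/- → run B
t=32: L0/L1/L2 = -/BGH/- → run B
t=33: L0/L1/L2 = -/BGH/- → run B
t=34: L0/L1/L2 = -/BGH/- → run B
t=35: L0/L1/L2 = -/GH/- → run G
t=36: L0/L1/L2 = -/GH/- → run G
t=37: L0/L1/L2 = -/H/- → run H
t=38: L0/L1/L2 = -/H/- → run H
t=39: L0/L1/L2 = -/H/- → run H
t=40: L0/L1/L2 = -/H/- → run H
t=41: L0/L1/L2 = -/H/- → run H
t=42: (idle)
t=43: (idle)
t=44: (idle)
t=45: (idle)

completion order = A, F, C, D, E, B, G, H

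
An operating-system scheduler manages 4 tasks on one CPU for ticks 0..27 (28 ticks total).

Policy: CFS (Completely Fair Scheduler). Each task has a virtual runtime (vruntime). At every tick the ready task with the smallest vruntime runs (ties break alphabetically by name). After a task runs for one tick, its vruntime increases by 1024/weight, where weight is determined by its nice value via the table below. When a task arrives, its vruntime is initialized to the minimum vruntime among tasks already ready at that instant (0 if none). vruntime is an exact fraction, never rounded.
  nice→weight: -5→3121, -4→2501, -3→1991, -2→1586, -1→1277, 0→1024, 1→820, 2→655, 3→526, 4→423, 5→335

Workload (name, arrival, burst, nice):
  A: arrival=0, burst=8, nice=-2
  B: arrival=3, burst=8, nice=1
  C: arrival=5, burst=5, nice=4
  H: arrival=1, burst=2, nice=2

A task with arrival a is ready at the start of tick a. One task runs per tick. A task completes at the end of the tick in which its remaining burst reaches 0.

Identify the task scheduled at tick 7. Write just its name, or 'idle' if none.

t=0: vr[A=0] → run A
t=1: vr[A=512/793 H=512/793] → run A
t=2: vr[A=1024/793 H=512/793] → run H
t=3: vr[A=1024/793 B=1024/793 H=1147392/519415] → run A
t=4: vr[A=1536/793 B=1024/793 H=1147392/519415] → run B
t=5: vr[A=1536/793 B=412928/162565 C=1536/793 H=1147392/519415] → run A
t=6: vr[A=2048/793 B=412928/162565 C=1536/793 H=1147392/519415] → run C
t=7: vr[A=2048/793 B=412928/162565 C=1461760/335439 H=1147392/519415] → run H
t=8: vr[A=2048/793 B=412928/162565 C=1461760/335439] → run B
t=9: vr[A=2048/793 B=615936/162565 C=1461760/335439] → run A
t=10: vr[A=2560/793 B=615936/162565 C=1461760/335439] → run A
t=11: vr[A=3072/793 B=615936/162565 C=1461760/335439] → run B
t=12: vr[A=3072/793 B=818944/162565 C=1461760/335439] → run A
t=13: vr[A=3584/793 B=818944/162565 C=1461760/335439] → run C
t=14: vr[A=3584/793 B=818944/162565 C=2273792/335439] → run A
t=15: vr[B=818944/162565 C=2273792/335439] → run B
t=16: vr[B=1021952/162565 C=2273792/335439] → run B
t=17: vr[B=244992/32513 C=2273792/335439] → run C
t=18: vr[B=244992/32513 C=1028608/111813] → run B
t=19: vr[B=1427968/162565 C=1028608/111813] → run B
t=20: vr[B=1630976/162565 C=1028608/111813] → run C
t=21: vr[B=1630976/162565 C=3897856/335439] → run B
t=22: vr[C=3897856/335439] → run C
t=23: (idle)
t=24: (idle)
t=25: (idle)
t=26: (idle)
t=27: (idle)

running at tick 7 = H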